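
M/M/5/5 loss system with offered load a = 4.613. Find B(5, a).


B(c,a) = (a^c/c!) / Σ_{k=0}^{c} a^k/k!
a^5/5! = 17.407485
Σ terms (k=0..5): 1.00000 + 4.61300 + 10.63988 + 16.36060 + 18.86786 + 17.40748 = 68.888822
B = 17.407485/68.888822 = 0.252690

Final: 0.252690


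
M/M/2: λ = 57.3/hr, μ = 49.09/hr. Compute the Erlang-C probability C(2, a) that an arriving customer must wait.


a = λ/μ = 1.1672; ρ = a/2 = 0.5836
P₀ = 0.262928 (from M/M/c formula)
C(c,a) = [a^c/(c!(1−ρ))]·P₀ = [1.36246/(2·0.4164)]·0.262928
= 1.63608·0.262928 = 0.430172

Final: 0.430172


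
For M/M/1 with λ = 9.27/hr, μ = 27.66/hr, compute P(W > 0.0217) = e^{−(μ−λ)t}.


W ~ Exponential(μ−λ) for M/M/1.
μ − λ = 27.66 − 9.27 = 18.3900
P(W > t) = e^{−(μ−λ)t} = e^{−0.3991} = 0.670948

Final: 0.670948


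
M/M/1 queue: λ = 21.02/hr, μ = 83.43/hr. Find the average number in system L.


ρ = λ/μ = 21.02/83.43 = 0.2519
L = ρ/(1−ρ) = 0.2519/(1 − 0.2519) = 0.2519/0.7481 = 0.3368

Final: 0.3368


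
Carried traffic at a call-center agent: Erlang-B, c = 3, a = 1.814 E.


B(3,1.814) = 0.182403 (Erlang-B)
Carried load = a(1 − B) = 1.814·(1 − 0.182403) = 1.814·0.817597 = 1.4831 E

Final: 1.4831 Erlangs


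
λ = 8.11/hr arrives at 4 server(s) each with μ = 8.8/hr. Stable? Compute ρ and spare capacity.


Total capacity cμ = 4·8.8 = 35.20/hr
ρ = λ/(cμ) = 8.11/35.20 = 0.2304
Stable ⇔ ρ < 1: YES
Spare capacity = cμ − λ = 35.20 − 8.11 = 27.09/hr

Final: ρ = 0.2304; stable; margin = 27.09/hr


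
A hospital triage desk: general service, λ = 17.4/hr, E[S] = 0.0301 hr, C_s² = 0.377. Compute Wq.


ρ = λ·E[S] = 17.4·0.0301 = 0.5237
E[S²] = E[S]²(1+C_s²) = 0.0301²·(1+0.377) = 0.001248
Wq = λ·E[S²]/(2(1−ρ)) = 17.4·0.001248/(2·0.4763) = 0.02279 hr

Final: 0.02279 hr


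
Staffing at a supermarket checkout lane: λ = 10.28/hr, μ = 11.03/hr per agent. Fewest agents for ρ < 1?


Stability requires cμ > λ ⇔ c > λ/μ.
λ/μ = 10.28/11.03 = 0.9320
Minimum integer c = ⌊0.9320⌋ + 1 = 1
Check: 1·11.03 = 11.03 > 10.28, while 0·11.03 = 0.00 ≤ 10.28

Final: 1 servers


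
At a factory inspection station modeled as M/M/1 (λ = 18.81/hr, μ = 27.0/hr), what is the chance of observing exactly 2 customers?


ρ = 18.81/27.0 = 0.6967
P_n = (1−ρ)·ρ^n = (1 − 0.6967)·0.6967^2 = 0.3033·0.485344 = 0.147221

Final: 0.147221


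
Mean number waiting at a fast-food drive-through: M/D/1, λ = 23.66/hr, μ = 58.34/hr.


ρ = 23.66/58.34 = 0.4056
M/D/1: Lq = ρ²/(2(1−ρ)) = 0.1645/(2·0.5944) = 0.13834

Final: 0.13834


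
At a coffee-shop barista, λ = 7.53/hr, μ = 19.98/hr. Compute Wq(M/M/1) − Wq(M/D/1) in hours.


ρ = 7.53/19.98 = 0.3769
Wq(M/M/1) = ρ/(μ−λ) = 0.3769/12.45 = 0.03027 hr
Wq(M/D/1) = ρ/(2(μ−λ)) = 0.01514 hr
Savings = 0.03027 − 0.01514 = 0.01514 hr

Final: 0.01514 hr


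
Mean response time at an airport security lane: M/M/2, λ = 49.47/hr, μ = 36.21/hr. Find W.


a = 1.3662; ρ = 0.6831; P₀ = 0.188285
Lq = P₀·a^c·ρ/(c!(1−ρ)²) = 1.19522
Wq = Lq/λ = 1.19522/49.47 = 0.02416 hr
W = Wq + 1/μ = 0.02416 + 0.02762 = 0.05178 hr

Final: 0.05178 hr


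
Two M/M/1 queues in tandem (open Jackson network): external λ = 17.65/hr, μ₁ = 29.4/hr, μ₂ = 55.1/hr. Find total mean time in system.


Each node sees arrival rate λ = 17.65/hr (tandem ⇒ throughput preserved).
W₁ = 1/(μ₁−λ) = 1/(29.4−17.65) = 0.08511 hr
W₂ = 1/(μ₂−λ) = 1/(55.1−17.65) = 0.02670 hr
W_total = W₁ + W₂ = 0.08511 + 0.02670 = 0.11181 hr

Final: 0.11181 hr


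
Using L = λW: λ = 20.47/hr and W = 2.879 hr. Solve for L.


L = λW = 20.47·2.879 = 58.9331

Final: 58.9331


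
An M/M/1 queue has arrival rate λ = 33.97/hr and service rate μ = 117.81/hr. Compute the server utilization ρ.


ρ = λ/μ = 33.97/117.81 = 0.2883

Final: 0.2883


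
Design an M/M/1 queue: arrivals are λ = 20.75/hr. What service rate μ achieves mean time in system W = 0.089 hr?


W = 1/(μ−λ) ⇒ μ − λ = 1/W = 1/0.089 = 11.2360
μ = λ + 1/W = 20.75 + 11.2360 = 31.9860 per hr

Final: 31.9860 /hr


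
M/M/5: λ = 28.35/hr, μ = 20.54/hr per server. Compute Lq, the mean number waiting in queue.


a = λ/μ = 1.3802; ρ = a/5 = 0.2760
P₀ = 0.251265
Lq = P₀·a^c·ρ / (c!·(1−ρ)²) = 0.251265·5.00914·0.2760/(120·0.52411)
= 0.005524

Final: 0.005524


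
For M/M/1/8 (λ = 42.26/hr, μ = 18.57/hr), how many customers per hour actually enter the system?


ρ = 2.2757; P_K = (1−ρ)ρ^8/(1−ρ^9) = 0.560920
λ_eff = λ(1 − P_K) = 42.26·(1 − 0.560920) = 42.26·0.439080 = 18.5555 /hr

Final: 18.5555 /hr


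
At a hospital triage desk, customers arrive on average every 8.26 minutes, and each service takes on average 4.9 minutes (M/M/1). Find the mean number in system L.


λ = 60/8.26 = 7.2639 /hr
μ = 60/4.9 = 12.2449 /hr
ρ = λ/μ = 7.2639/12.2449 = 0.5932
L = ρ/(1−ρ) = 0.5932/0.4068 = 1.4583

Final: 1.4583


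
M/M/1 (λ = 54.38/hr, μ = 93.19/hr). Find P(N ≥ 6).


ρ = 54.38/93.19 = 0.5835
P(N ≥ n) = ρ^n = 0.5835^6 = 0.039484

Final: 0.039484


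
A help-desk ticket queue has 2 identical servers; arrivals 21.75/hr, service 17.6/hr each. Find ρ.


ρ = λ/(cμ) = 21.75/(2·17.6) = 21.75/35.20 = 0.6179

Final: 0.6179


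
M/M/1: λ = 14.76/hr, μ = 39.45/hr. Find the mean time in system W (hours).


W = 1/(μ−λ) = 1/(39.45 − 14.76) = 1/24.69 = 0.04050 hr

Final: 0.04050 hr


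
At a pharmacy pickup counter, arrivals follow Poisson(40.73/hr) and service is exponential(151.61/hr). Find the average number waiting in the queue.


ρ = 40.73/151.61 = 0.2686
Lq = ρ²/(1−ρ) = 0.07217/0.7314 = 0.09868

Final: 0.09868


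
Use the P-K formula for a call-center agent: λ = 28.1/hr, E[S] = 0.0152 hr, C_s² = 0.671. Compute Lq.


ρ = λ·E[S] = 28.1·0.0152 = 0.4271
Lq = ρ²(1+C_s²)/(2(1−ρ)) = 0.1824·(1+0.671)/(2·0.5729)
= 0.1824·1.6710/1.1458 = 0.26606

Final: 0.26606


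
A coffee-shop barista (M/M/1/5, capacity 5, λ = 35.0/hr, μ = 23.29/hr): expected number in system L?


ρ = 35.0/23.29 = 1.5028
L = ρ[1 − (K+1)ρ^K + Kρ^(K+1)] / [(1−ρ)(1−ρ^(K+1))]
Numerator: 1.5028·(1 − 6·7.664658 + 5·11.518378) = 18.941091
Denominator: (-0.5028)·(-10.518378) = 5.288545
L = 18.941091/5.288545 = 3.5815

Final: 3.5815


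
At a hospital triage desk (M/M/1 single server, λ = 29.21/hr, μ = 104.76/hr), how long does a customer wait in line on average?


ρ = 29.21/104.76 = 0.2788
Wq = ρ/(μ−λ) = 0.2788/(104.76 − 29.21) = 0.2788/75.55 = 0.003691 hr

Final: 0.003691 hr


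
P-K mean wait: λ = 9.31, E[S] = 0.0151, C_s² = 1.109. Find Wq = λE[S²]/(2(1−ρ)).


ρ = λ·E[S] = 9.31·0.0151 = 0.1406
E[S²] = E[S]²(1+C_s²) = 0.0151²·(1+1.109) = 0.0004809
Wq = λ·E[S²]/(2(1−ρ)) = 9.31·0.0004809/(2·0.8594) = 0.002605 hr

Final: 0.002605 hr


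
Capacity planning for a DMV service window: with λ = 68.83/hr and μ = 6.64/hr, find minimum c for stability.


Stability requires cμ > λ ⇔ c > λ/μ.
λ/μ = 68.83/6.64 = 10.3660
Minimum integer c = ⌊10.3660⌋ + 1 = 11
Check: 11·6.64 = 73.04 > 68.83, while 10·6.64 = 66.40 ≤ 68.83

Final: 11 servers


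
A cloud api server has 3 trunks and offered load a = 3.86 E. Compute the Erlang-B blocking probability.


B(c,a) = (a^c/c!) / Σ_{k=0}^{c} a^k/k!
a^3/3! = 9.585409
Σ terms (k=0..3): 1.00000 + 3.86000 + 7.44980 + 9.58541 = 21.895209
B = 9.585409/21.895209 = 0.437786

Final: 0.437786


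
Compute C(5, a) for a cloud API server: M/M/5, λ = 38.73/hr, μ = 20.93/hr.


a = λ/μ = 1.8505; ρ = a/5 = 0.3701
P₀ = 0.156393 (from M/M/c formula)
C(c,a) = [a^c/(c!(1−ρ))]·P₀ = [21.69658/(120·0.6299)]·0.156393
= 0.28703·0.156393 = 0.044890

Final: 0.044890


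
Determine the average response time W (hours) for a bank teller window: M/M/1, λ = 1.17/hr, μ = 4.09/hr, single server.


W = 1/(μ−λ) = 1/(4.09 − 1.17) = 1/2.92 = 0.3425 hr

Final: 0.3425 hr


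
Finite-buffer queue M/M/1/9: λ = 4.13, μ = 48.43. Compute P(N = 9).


ρ = λ/μ = 4.13/48.43 = 0.08528
P_K = (1−ρ)ρ^K/(1−ρ^(K+1)) = (0.9147·2.385e-10)/(1 − 2.034e-11)
= 2.182e-10/1.000000 = 2.182e-10

Final: 2.182e-10


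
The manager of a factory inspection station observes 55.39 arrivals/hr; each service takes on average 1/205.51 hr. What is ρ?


ρ = λ/μ = 55.39/205.51 = 0.2695

Final: 0.2695


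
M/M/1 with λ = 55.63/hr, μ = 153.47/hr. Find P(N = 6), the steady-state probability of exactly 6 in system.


ρ = 55.63/153.47 = 0.3625
P_n = (1−ρ)·ρ^n = (1 − 0.3625)·0.3625^6 = 0.6375·0.002268 = 0.001446

Final: 0.001446


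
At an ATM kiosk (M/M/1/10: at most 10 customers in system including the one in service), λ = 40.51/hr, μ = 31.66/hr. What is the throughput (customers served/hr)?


ρ = 1.2795; P_K = (1−ρ)ρ^10/(1−ρ^11) = 0.234013
λ_eff = λ(1 − P_K) = 40.51·(1 − 0.234013) = 40.51·0.765987 = 31.0302 /hr

Final: 31.0302 /hr


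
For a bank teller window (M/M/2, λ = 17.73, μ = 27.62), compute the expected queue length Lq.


a = λ/μ = 0.6419; ρ = a/2 = 0.3210
P₀ = 0.514047
Lq = P₀·a^c·ρ / (c!·(1−ρ)²) = 0.514047·0.41207·0.3210/(2·0.46109)
= 0.07372

Final: 0.07372


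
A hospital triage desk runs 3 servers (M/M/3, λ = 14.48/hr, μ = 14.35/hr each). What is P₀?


a = λ/μ = 14.48/14.35 = 1.0091; ρ = a/c = 0.3364
Σ_{k=0}^{2} a^k/k! (terms k=0..2) = 1.00000 + 1.00906 + 0.50910 = 2.51816
Tail: a^3/(3!(1−ρ)) = 1.02742/(6·0.6636) = 0.25802
P₀ = 1/(2.51816 + 0.25802) = 1/2.77618 = 0.360207

Final: 0.360207


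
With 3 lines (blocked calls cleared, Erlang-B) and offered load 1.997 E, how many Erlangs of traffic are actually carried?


B(3,1.997) = 0.210077 (Erlang-B)
Carried load = a(1 − B) = 1.997·(1 − 0.210077) = 1.997·0.789923 = 1.5775 E

Final: 1.5775 Erlangs


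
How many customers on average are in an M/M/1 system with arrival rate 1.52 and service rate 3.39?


ρ = λ/μ = 1.52/3.39 = 0.4484
L = ρ/(1−ρ) = 0.4484/(1 − 0.4484) = 0.4484/0.5516 = 0.8128

Final: 0.8128


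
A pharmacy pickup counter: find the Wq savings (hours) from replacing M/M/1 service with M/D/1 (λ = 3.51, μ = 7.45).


ρ = 3.51/7.45 = 0.4711
Wq(M/M/1) = ρ/(μ−λ) = 0.4711/3.94 = 0.11958 hr
Wq(M/D/1) = ρ/(2(μ−λ)) = 0.05979 hr
Savings = 0.11958 − 0.05979 = 0.05979 hr

Final: 0.05979 hr


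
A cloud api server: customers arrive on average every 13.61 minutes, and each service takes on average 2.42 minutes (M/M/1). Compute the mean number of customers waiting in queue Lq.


λ = 60/13.61 = 4.4085 /hr
μ = 60/2.42 = 24.7934 /hr
ρ = λ/μ = 4.4085/24.7934 = 0.1778
Lq = ρ²/(1−ρ) = 0.03162/0.8222 = 0.03845

Final: 0.03845


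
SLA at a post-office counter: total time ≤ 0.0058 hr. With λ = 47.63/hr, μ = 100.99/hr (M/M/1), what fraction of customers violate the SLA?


W ~ Exponential(μ−λ) for M/M/1.
μ − λ = 100.99 − 47.63 = 53.3600
P(W > t) = e^{−(μ−λ)t} = e^{−0.3095} = 0.733823

Final: 0.733823


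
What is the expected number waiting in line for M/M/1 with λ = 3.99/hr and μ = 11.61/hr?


ρ = 3.99/11.61 = 0.3437
Lq = ρ²/(1−ρ) = 0.1181/0.6563 = 0.1800

Final: 0.1800


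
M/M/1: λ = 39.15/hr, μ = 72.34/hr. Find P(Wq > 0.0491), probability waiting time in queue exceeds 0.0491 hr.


ρ = 39.15/72.34 = 0.5412
P(Wq > t) = ρ·e^{−(μ−λ)t} = 0.5412·e^{−1.6296}
= 0.5412·0.196002 = 0.106075

Final: 0.106075


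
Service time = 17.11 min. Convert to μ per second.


μ = 1/(service time) in consistent units.
1 second = 0.0166667 min, so μ = 0.0166667/17.11 = 0.0009741 per second

Final: 0.0009741 /sec


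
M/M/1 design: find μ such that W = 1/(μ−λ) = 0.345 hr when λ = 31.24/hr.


W = 1/(μ−λ) ⇒ μ − λ = 1/W = 1/0.345 = 2.8986
μ = λ + 1/W = 31.24 + 2.8986 = 34.1386 per hr

Final: 34.1386 /hr


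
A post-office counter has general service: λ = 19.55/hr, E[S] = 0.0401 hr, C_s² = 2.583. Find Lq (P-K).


ρ = λ·E[S] = 19.55·0.0401 = 0.7840
Lq = ρ²(1+C_s²)/(2(1−ρ)) = 0.6146·(1+2.583)/(2·0.2160)
= 0.6146·3.5830/0.4321 = 5.09630

Final: 5.09630


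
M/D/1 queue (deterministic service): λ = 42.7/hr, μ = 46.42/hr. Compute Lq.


ρ = 42.7/46.42 = 0.9199
M/D/1: Lq = ρ²/(2(1−ρ)) = 0.8461/(2·0.08014) = 5.27932

Final: 5.27932


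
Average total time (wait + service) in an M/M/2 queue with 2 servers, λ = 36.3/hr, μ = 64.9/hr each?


a = 0.5593; ρ = 0.2797; P₀ = 0.562914
Lq = P₀·a^c·ρ/(c!(1−ρ)²) = 0.04746
Wq = Lq/λ = 0.04746/36.3 = 0.001307 hr
W = Wq + 1/μ = 0.001307 + 0.01541 = 0.01672 hr

Final: 0.01672 hr


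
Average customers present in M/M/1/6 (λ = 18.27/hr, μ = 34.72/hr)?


ρ = 18.27/34.72 = 0.5262
L = ρ[1 − (K+1)ρ^K + Kρ^(K+1)] / [(1−ρ)(1−ρ^(K+1))]
Numerator: 0.5262·(1 − 7·0.021230 + 6·0.011172) = 0.483280
Denominator: (0.4738)·(0.988828) = 0.468497
L = 0.483280/0.468497 = 1.0316

Final: 1.0316


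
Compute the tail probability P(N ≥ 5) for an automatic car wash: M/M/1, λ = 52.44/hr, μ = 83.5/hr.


ρ = 52.44/83.5 = 0.6280
P(N ≥ n) = ρ^n = 0.6280^5 = 0.097697

Final: 0.097697


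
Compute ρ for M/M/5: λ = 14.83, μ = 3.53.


ρ = λ/(cμ) = 14.83/(5·3.53) = 14.83/17.65 = 0.8402

Final: 0.8402


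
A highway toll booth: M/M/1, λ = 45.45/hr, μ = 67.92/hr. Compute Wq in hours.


ρ = 45.45/67.92 = 0.6692
Wq = ρ/(μ−λ) = 0.6692/(67.92 − 45.45) = 0.6692/22.47 = 0.02978 hr

Final: 0.02978 hr


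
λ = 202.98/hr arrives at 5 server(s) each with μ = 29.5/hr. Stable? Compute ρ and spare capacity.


Total capacity cμ = 5·29.5 = 147.50/hr
ρ = λ/(cμ) = 202.98/147.50 = 1.3761
Stable ⇔ ρ < 1: NO
Spare capacity = cμ − λ = 147.50 − 202.98 = -55.48/hr

Final: ρ = 1.3761; unstable; margin = -55.48/hr


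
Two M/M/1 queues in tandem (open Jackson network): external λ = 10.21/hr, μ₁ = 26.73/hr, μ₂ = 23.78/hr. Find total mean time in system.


Each node sees arrival rate λ = 10.21/hr (tandem ⇒ throughput preserved).
W₁ = 1/(μ₁−λ) = 1/(26.73−10.21) = 0.06053 hr
W₂ = 1/(μ₂−λ) = 1/(23.78−10.21) = 0.07369 hr
W_total = W₁ + W₂ = 0.06053 + 0.07369 = 0.13422 hr

Final: 0.13422 hr


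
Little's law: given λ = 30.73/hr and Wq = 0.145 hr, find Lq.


Lq = λWq = 30.73·0.145 = 4.4558

Final: 4.4558


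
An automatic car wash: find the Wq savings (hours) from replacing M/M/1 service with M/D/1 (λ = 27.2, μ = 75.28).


ρ = 27.2/75.28 = 0.3613
Wq(M/M/1) = ρ/(μ−λ) = 0.3613/48.08 = 0.007515 hr
Wq(M/D/1) = ρ/(2(μ−λ)) = 0.003757 hr
Savings = 0.007515 − 0.003757 = 0.003757 hr

Final: 0.003757 hr


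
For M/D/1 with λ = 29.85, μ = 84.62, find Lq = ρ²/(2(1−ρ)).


ρ = 29.85/84.62 = 0.3528
M/D/1: Lq = ρ²/(2(1−ρ)) = 0.1244/(2·0.6472) = 0.09613

Final: 0.09613


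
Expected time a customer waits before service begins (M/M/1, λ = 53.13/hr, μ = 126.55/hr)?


ρ = 53.13/126.55 = 0.4198
Wq = ρ/(μ−λ) = 0.4198/(126.55 − 53.13) = 0.4198/73.42 = 0.005718 hr

Final: 0.005718 hr


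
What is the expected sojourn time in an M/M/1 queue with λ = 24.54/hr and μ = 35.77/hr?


W = 1/(μ−λ) = 1/(35.77 − 24.54) = 1/11.23 = 0.08905 hr

Final: 0.08905 hr


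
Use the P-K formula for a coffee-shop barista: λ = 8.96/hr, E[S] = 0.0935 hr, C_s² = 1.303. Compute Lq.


ρ = λ·E[S] = 8.96·0.0935 = 0.8378
Lq = ρ²(1+C_s²)/(2(1−ρ)) = 0.7018·(1+1.303)/(2·0.1622)
= 0.7018·2.3030/0.3245 = 4.98133

Final: 4.98133


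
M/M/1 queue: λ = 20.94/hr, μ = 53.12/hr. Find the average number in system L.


ρ = λ/μ = 20.94/53.12 = 0.3942
L = ρ/(1−ρ) = 0.3942/(1 − 0.3942) = 0.3942/0.6058 = 0.6507

Final: 0.6507


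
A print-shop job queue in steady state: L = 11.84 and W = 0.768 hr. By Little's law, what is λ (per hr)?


λ = L/W = 11.84/0.768 = 15.4167 /hr

Final: 15.4167 /hr


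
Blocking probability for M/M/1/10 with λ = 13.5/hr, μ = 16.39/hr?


ρ = λ/μ = 13.5/16.39 = 0.8237
P_K = (1−ρ)ρ^K/(1−ρ^(K+1)) = (0.1763·0.143730)/(1 − 0.118387)
= 0.025344/0.881613 = 0.028747

Final: 0.028747


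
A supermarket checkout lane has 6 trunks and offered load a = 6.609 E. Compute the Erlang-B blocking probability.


B(c,a) = (a^c/c!) / Σ_{k=0}^{c} a^k/k!
a^6/6! = 115.739610
Σ terms (k=0..6): 1.00000 + 6.60900 + 21.83944 + 48.11229 + 79.49353 + 105.07454 + 115.73961 = 377.868409
B = 115.739610/377.868409 = 0.306296

Final: 0.306296


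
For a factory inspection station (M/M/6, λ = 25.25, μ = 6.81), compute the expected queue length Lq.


a = λ/μ = 3.7078; ρ = a/6 = 0.6180
P₀ = 0.023128
Lq = P₀·a^c·ρ / (c!·(1−ρ)²) = 0.023128·2598.27804·0.6180/(720·0.14595)
= 0.35338

Final: 0.35338


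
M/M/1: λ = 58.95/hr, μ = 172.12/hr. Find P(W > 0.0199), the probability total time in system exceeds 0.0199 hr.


W ~ Exponential(μ−λ) for M/M/1.
μ − λ = 172.12 − 58.95 = 113.1700
P(W > t) = e^{−(μ−λ)t} = e^{−2.2521} = 0.105180

Final: 0.105180


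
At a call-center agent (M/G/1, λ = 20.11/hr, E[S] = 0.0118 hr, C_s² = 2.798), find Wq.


ρ = λ·E[S] = 20.11·0.0118 = 0.2373
E[S²] = E[S]²(1+C_s²) = 0.0118²·(1+2.798) = 0.0005288
Wq = λ·E[S²]/(2(1−ρ)) = 20.11·0.0005288/(2·0.7627) = 0.006972 hr

Final: 0.006972 hr


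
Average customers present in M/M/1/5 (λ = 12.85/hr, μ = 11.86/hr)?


ρ = 12.85/11.86 = 1.0835
L = ρ[1 − (K+1)ρ^K + Kρ^(K+1)] / [(1−ρ)(1−ρ^(K+1))]
Numerator: 1.0835·(1 − 6·1.493111 + 5·1.617747) = 0.140925
Denominator: (-0.08347)·(-0.617747) = 0.051566
L = 0.140925/0.051566 = 2.7329

Final: 2.7329


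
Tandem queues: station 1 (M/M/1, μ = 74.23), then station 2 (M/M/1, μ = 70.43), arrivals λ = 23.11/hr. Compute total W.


Each node sees arrival rate λ = 23.11/hr (tandem ⇒ throughput preserved).
W₁ = 1/(μ₁−λ) = 1/(74.23−23.11) = 0.01956 hr
W₂ = 1/(μ₂−λ) = 1/(70.43−23.11) = 0.02113 hr
W_total = W₁ + W₂ = 0.01956 + 0.02113 = 0.04069 hr

Final: 0.04069 hr


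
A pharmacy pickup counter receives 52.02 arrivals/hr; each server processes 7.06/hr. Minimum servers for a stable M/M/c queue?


Stability requires cμ > λ ⇔ c > λ/μ.
λ/μ = 52.02/7.06 = 7.3683
Minimum integer c = ⌊7.3683⌋ + 1 = 8
Check: 8·7.06 = 56.48 > 52.02, while 7·7.06 = 49.42 ≤ 52.02

Final: 8 servers


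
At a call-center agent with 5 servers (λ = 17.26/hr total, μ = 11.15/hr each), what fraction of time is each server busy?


ρ = λ/(cμ) = 17.26/(5·11.15) = 17.26/55.75 = 0.3096

Final: 0.3096


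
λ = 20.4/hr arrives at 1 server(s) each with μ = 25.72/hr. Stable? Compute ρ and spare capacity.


Total capacity cμ = 1·25.72 = 25.72/hr
ρ = λ/(cμ) = 20.4/25.72 = 0.7932
Stable ⇔ ρ < 1: YES
Spare capacity = cμ − λ = 25.72 − 20.4 = 5.32/hr

Final: ρ = 0.7932; stable; margin = 5.32/hr


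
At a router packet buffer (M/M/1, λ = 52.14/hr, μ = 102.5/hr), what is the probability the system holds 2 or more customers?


ρ = 52.14/102.5 = 0.5087
P(N ≥ n) = ρ^n = 0.5087^2 = 0.258758

Final: 0.258758


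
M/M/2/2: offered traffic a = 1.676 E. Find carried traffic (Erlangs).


B(2,1.676) = 0.344196 (Erlang-B)
Carried load = a(1 − B) = 1.676·(1 − 0.344196) = 1.676·0.655804 = 1.0991 E

Final: 1.0991 Erlangs


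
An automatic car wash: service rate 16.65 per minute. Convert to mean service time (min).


Mean service time = 1/μ = 1/16.65 minute = 0.06006 minute
In minutes: 0.06006 × 1 = 0.06006 min

Final: 0.06006 min


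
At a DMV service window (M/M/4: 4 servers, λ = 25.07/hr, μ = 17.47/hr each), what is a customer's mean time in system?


a = 1.4350; ρ = 0.3588; P₀ = 0.236252
Lq = P₀·a^c·ρ/(c!(1−ρ)²) = 0.03642
Wq = Lq/λ = 0.03642/25.07 = 0.001453 hr
W = Wq + 1/μ = 0.001453 + 0.05724 = 0.05869 hr

Final: 0.05869 hr


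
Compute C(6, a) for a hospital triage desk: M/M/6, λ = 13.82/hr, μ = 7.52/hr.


a = λ/μ = 1.8378; ρ = a/6 = 0.3063
P₀ = 0.159032 (from M/M/c formula)
C(c,a) = [a^c/(c!(1−ρ))]·P₀ = [38.52487/(720·0.6937)]·0.159032
= 0.07713·0.159032 = 0.012266

Final: 0.012266


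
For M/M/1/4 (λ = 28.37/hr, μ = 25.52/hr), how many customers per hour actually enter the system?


ρ = 1.1117; P_K = (1−ρ)ρ^4/(1−ρ^5) = 0.244417
λ_eff = λ(1 − P_K) = 28.37·(1 − 0.244417) = 28.37·0.755583 = 21.4359 /hr

Final: 21.4359 /hr


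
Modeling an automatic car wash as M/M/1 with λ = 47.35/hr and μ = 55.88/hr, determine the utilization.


ρ = λ/μ = 47.35/55.88 = 0.8474

Final: 0.8474


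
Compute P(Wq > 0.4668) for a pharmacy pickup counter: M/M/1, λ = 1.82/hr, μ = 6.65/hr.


ρ = 1.82/6.65 = 0.2737
P(Wq > t) = ρ·e^{−(μ−λ)t} = 0.2737·e^{−2.2546}
= 0.2737·0.104911 = 0.028712

Final: 0.028712


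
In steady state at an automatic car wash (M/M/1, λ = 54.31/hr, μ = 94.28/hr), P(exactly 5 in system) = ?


ρ = 54.31/94.28 = 0.5761
P_n = (1−ρ)·ρ^n = (1 − 0.5761)·0.5761^5 = 0.4239·0.063431 = 0.026892

Final: 0.026892


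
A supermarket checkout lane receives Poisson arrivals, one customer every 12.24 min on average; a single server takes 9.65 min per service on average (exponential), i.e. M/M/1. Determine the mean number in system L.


λ = 60/12.24 = 4.9020 /hr
μ = 60/9.65 = 6.2176 /hr
ρ = λ/μ = 4.9020/6.2176 = 0.7884
L = ρ/(1−ρ) = 0.7884/0.2116 = 3.7259

Final: 3.7259


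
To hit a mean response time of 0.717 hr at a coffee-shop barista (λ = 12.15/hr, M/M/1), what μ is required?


W = 1/(μ−λ) ⇒ μ − λ = 1/W = 1/0.717 = 1.3947
μ = λ + 1/W = 12.15 + 1.3947 = 13.5447 per hr

Final: 13.5447 /hr


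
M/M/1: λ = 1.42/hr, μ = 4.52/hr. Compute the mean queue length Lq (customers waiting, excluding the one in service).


ρ = 1.42/4.52 = 0.3142
Lq = ρ²/(1−ρ) = 0.09870/0.6858 = 0.1439

Final: 0.1439


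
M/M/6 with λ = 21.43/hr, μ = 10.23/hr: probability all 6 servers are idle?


a = λ/μ = 21.43/10.23 = 2.0948; ρ = a/c = 0.3491
Σ_{k=0}^{5} a^k/k! (terms k=0..5) = 1.00000 + 2.09482 + 2.19413 + 1.53210 + 0.80237 + 0.33616 = 7.95959
Tail: a^6/(6!(1−ρ)) = 84.50438/(720·0.6509) = 0.18033
P₀ = 1/(7.95959 + 0.18033) = 1/8.13992 = 0.122851

Final: 0.122851


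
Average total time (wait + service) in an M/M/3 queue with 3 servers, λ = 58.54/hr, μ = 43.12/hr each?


a = 1.3576; ρ = 0.4525; P₀ = 0.247469
Lq = P₀·a^c·ρ/(c!(1−ρ)²) = 0.15582
Wq = Lq/λ = 0.15582/58.54 = 0.002662 hr
W = Wq + 1/μ = 0.002662 + 0.02319 = 0.02585 hr

Final: 0.02585 hr


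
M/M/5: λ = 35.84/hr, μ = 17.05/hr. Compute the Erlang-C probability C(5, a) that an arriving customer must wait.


a = λ/μ = 2.1021; ρ = a/5 = 0.4204
P₀ = 0.121021 (from M/M/c formula)
C(c,a) = [a^c/(c!(1−ρ))]·P₀ = [41.04101/(120·0.5796)]·0.121021
= 0.59009·0.121021 = 0.071413

Final: 0.071413


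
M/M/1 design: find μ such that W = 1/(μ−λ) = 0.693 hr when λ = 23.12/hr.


W = 1/(μ−λ) ⇒ μ − λ = 1/W = 1/0.693 = 1.4430
μ = λ + 1/W = 23.12 + 1.4430 = 24.5630 per hr

Final: 24.5630 /hr


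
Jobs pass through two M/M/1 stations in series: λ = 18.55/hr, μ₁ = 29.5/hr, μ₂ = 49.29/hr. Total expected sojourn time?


Each node sees arrival rate λ = 18.55/hr (tandem ⇒ throughput preserved).
W₁ = 1/(μ₁−λ) = 1/(29.5−18.55) = 0.09132 hr
W₂ = 1/(μ₂−λ) = 1/(49.29−18.55) = 0.03253 hr
W_total = W₁ + W₂ = 0.09132 + 0.03253 = 0.12386 hr

Final: 0.12386 hr


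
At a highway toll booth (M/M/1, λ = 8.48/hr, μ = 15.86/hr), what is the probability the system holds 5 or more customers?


ρ = 8.48/15.86 = 0.5347
P(N ≥ n) = ρ^n = 0.5347^5 = 0.043698

Final: 0.043698


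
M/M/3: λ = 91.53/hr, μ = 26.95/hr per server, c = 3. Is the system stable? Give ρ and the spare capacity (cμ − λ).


Total capacity cμ = 3·26.95 = 80.85/hr
ρ = λ/(cμ) = 91.53/80.85 = 1.1321
Stable ⇔ ρ < 1: NO
Spare capacity = cμ − λ = 80.85 − 91.53 = -10.68/hr

Final: ρ = 1.1321; unstable; margin = -10.68/hr


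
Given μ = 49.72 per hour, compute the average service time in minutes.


Mean service time = 1/μ = 1/49.72 hour = 0.02011 hour
In minutes: 0.02011 × 60 = 1.2068 min

Final: 1.2068 min


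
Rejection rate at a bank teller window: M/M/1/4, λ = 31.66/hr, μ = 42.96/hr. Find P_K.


ρ = λ/μ = 31.66/42.96 = 0.7370
P_K = (1−ρ)ρ^K/(1−ρ^(K+1)) = (0.2630·0.294976)/(1 − 0.217387)
= 0.077589/0.782613 = 0.099141

Final: 0.099141


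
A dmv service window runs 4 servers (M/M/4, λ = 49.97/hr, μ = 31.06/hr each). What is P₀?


a = λ/μ = 49.97/31.06 = 1.6088; ρ = a/c = 0.4022
Σ_{k=0}^{3} a^k/k! (terms k=0..3) = 1.00000 + 1.60882 + 1.29415 + 0.69402 = 4.59700
Tail: a^4/(4!(1−ρ)) = 6.69933/(24·0.5978) = 0.46695
P₀ = 1/(4.59700 + 0.46695) = 1/5.06394 = 0.197475

Final: 0.197475


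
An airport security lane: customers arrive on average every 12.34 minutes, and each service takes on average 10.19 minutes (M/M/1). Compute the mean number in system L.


λ = 60/12.34 = 4.8622 /hr
μ = 60/10.19 = 5.8881 /hr
ρ = λ/μ = 4.8622/5.8881 = 0.8258
L = ρ/(1−ρ) = 0.8258/0.1742 = 4.7395

Final: 4.7395


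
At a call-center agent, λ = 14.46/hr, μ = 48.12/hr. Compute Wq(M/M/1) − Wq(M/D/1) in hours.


ρ = 14.46/48.12 = 0.3005
Wq(M/M/1) = ρ/(μ−λ) = 0.3005/33.66 = 0.008927 hr
Wq(M/D/1) = ρ/(2(μ−λ)) = 0.004464 hr
Savings = 0.008927 − 0.004464 = 0.004464 hr

Final: 0.004464 hr


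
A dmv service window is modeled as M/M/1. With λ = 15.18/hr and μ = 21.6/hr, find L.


ρ = λ/μ = 15.18/21.6 = 0.7028
L = ρ/(1−ρ) = 0.7028/(1 − 0.7028) = 0.7028/0.2972 = 2.3645

Final: 2.3645


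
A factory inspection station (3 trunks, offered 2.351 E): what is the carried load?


B(3,2.351) = 0.261552 (Erlang-B)
Carried load = a(1 − B) = 2.351·(1 − 0.261552) = 2.351·0.738448 = 1.7361 E

Final: 1.7361 Erlangs


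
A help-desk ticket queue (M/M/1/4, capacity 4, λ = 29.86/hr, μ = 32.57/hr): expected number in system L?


ρ = 29.86/32.57 = 0.9168
L = ρ[1 − (K+1)ρ^K + Kρ^(K+1)] / [(1−ρ)(1−ρ^(K+1))]
Numerator: 0.9168·(1 − 5·0.706461 + 4·0.647680) = 0.053553
Denominator: (0.08321)·(0.352320) = 0.029315
L = 0.053553/0.029315 = 1.8268

Final: 1.8268


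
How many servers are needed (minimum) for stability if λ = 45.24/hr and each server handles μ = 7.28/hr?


Stability requires cμ > λ ⇔ c > λ/μ.
λ/μ = 45.24/7.28 = 6.2143
Minimum integer c = ⌊6.2143⌋ + 1 = 7
Check: 7·7.28 = 50.96 > 45.24, while 6·7.28 = 43.68 ≤ 45.24

Final: 7 servers


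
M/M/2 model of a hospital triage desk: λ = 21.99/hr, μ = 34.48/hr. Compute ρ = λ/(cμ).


ρ = λ/(cμ) = 21.99/(2·34.48) = 21.99/68.96 = 0.3189

Final: 0.3189


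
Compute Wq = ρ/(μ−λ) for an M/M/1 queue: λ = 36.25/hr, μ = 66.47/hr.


ρ = 36.25/66.47 = 0.5454
Wq = ρ/(μ−λ) = 0.5454/(66.47 − 36.25) = 0.5454/30.22 = 0.01805 hr

Final: 0.01805 hr


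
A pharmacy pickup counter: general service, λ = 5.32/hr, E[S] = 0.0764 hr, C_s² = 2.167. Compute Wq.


ρ = λ·E[S] = 5.32·0.0764 = 0.4064
E[S²] = E[S]²(1+C_s²) = 0.0764²·(1+2.167) = 0.018486
Wq = λ·E[S²]/(2(1−ρ)) = 5.32·0.018486/(2·0.5936) = 0.08284 hr

Final: 0.08284 hr


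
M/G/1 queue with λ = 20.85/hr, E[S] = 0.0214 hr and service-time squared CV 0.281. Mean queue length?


ρ = λ·E[S] = 20.85·0.0214 = 0.4462
Lq = ρ²(1+C_s²)/(2(1−ρ)) = 0.1991·(1+0.281)/(2·0.5538)
= 0.1991·1.2810/1.1076 = 0.23025

Final: 0.23025


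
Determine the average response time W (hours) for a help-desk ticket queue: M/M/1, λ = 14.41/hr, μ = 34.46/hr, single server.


W = 1/(μ−λ) = 1/(34.46 − 14.41) = 1/20.05 = 0.04988 hr

Final: 0.04988 hr


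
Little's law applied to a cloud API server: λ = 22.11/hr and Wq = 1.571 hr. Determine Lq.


Lq = λWq = 22.11·1.571 = 34.7348

Final: 34.7348


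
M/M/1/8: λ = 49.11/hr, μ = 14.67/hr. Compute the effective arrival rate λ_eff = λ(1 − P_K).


ρ = 3.3476; P_K = (1−ρ)ρ^8/(1−ρ^9) = 0.701296
λ_eff = λ(1 − P_K) = 49.11·(1 − 0.701296) = 49.11·0.298704 = 14.6693 /hr

Final: 14.6693 /hr


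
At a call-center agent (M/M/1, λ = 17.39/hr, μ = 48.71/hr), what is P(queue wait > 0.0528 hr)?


ρ = 17.39/48.71 = 0.3570
P(Wq > t) = ρ·e^{−(μ−λ)t} = 0.3570·e^{−1.6537}
= 0.3570·0.191341 = 0.068311

Final: 0.068311


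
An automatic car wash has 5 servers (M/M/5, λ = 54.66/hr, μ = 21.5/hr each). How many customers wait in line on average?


a = λ/μ = 2.5423; ρ = a/5 = 0.5085
P₀ = 0.076605
Lq = P₀·a^c·ρ / (c!·(1−ρ)²) = 0.076605·106.20766·0.5085/(120·0.24161)
= 0.14269

Final: 0.14269


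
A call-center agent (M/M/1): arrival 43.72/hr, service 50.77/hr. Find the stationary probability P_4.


ρ = 43.72/50.77 = 0.8611
P_n = (1−ρ)·ρ^n = (1 − 0.8611)·0.8611^4 = 0.1389·0.549910 = 0.076361

Final: 0.076361


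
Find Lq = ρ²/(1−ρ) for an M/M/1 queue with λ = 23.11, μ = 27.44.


ρ = 23.11/27.44 = 0.8422
Lq = ρ²/(1−ρ) = 0.7093/0.1578 = 4.4950

Final: 4.4950


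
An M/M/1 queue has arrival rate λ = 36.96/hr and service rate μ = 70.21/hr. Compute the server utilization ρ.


ρ = λ/μ = 36.96/70.21 = 0.5264

Final: 0.5264


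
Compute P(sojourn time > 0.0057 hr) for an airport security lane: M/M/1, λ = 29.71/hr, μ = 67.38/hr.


W ~ Exponential(μ−λ) for M/M/1.
μ − λ = 67.38 − 29.71 = 37.6700
P(W > t) = e^{−(μ−λ)t} = e^{−0.2147} = 0.806768

Final: 0.806768


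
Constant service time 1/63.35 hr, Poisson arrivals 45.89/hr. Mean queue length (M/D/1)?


ρ = 45.89/63.35 = 0.7244
M/D/1: Lq = ρ²/(2(1−ρ)) = 0.5247/(2·0.2756) = 0.95195

Final: 0.95195


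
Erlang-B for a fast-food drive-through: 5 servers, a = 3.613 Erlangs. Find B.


B(c,a) = (a^c/c!) / Σ_{k=0}^{c} a^k/k!
a^5/5! = 5.130487
Σ terms (k=0..5): 1.00000 + 3.61300 + 6.52688 + 7.86054 + 7.10004 + 5.13049 = 31.230953
B = 5.130487/31.230953 = 0.164276

Final: 0.164276


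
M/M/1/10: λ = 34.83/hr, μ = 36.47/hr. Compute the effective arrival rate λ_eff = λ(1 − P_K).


ρ = 0.9550; P_K = (1−ρ)ρ^10/(1−ρ^11) = 0.071468
λ_eff = λ(1 − P_K) = 34.83·(1 − 0.071468) = 34.83·0.928532 = 32.3408 /hr

Final: 32.3408 /hr


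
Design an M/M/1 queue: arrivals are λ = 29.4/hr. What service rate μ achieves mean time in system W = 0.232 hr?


W = 1/(μ−λ) ⇒ μ − λ = 1/W = 1/0.232 = 4.3103
μ = λ + 1/W = 29.4 + 4.3103 = 33.7103 per hr

Final: 33.7103 /hr


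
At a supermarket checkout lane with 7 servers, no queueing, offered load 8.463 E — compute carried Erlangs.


B(7,8.463) = 0.333653 (Erlang-B)
Carried load = a(1 − B) = 8.463·(1 − 0.333653) = 8.463·0.666347 = 5.6393 E

Final: 5.6393 Erlangs


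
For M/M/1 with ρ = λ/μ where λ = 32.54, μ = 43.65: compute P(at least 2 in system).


ρ = 32.54/43.65 = 0.7455
P(N ≥ n) = ρ^n = 0.7455^2 = 0.555734

Final: 0.555734


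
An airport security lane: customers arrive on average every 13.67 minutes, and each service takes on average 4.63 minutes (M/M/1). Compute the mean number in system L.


λ = 60/13.67 = 4.3892 /hr
μ = 60/4.63 = 12.9590 /hr
ρ = λ/μ = 4.3892/12.9590 = 0.3387
L = ρ/(1−ρ) = 0.3387/0.6613 = 0.5122

Final: 0.5122


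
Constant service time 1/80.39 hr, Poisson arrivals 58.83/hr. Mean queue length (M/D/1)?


ρ = 58.83/80.39 = 0.7318
M/D/1: Lq = ρ²/(2(1−ρ)) = 0.5355/(2·0.2682) = 0.99843

Final: 0.99843


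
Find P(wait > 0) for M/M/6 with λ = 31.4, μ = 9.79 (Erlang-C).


a = λ/μ = 3.2074; ρ = a/6 = 0.5346
P₀ = 0.039469 (from M/M/c formula)
C(c,a) = [a^c/(c!(1−ρ))]·P₀ = [1088.63361/(720·0.4654)]·0.039469
= 3.24851·0.039469 = 0.128215

Final: 0.128215


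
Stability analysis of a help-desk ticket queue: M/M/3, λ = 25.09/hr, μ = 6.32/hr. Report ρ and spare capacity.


Total capacity cμ = 3·6.32 = 18.96/hr
ρ = λ/(cμ) = 25.09/18.96 = 1.3233
Stable ⇔ ρ < 1: NO
Spare capacity = cμ − λ = 18.96 − 25.09 = -6.13/hr

Final: ρ = 1.3233; unstable; margin = -6.13/hr


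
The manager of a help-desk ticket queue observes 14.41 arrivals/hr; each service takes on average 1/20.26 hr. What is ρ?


ρ = λ/μ = 14.41/20.26 = 0.7113

Final: 0.7113


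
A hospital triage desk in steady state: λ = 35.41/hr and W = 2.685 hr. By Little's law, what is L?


L = λW = 35.41·2.685 = 95.0758

Final: 95.0758


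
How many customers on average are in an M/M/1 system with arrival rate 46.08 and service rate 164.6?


ρ = λ/μ = 46.08/164.6 = 0.2800
L = ρ/(1−ρ) = 0.2800/(1 − 0.2800) = 0.2800/0.7200 = 0.3888

Final: 0.3888


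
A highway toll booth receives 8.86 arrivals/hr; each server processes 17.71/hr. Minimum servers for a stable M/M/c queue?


Stability requires cμ > λ ⇔ c > λ/μ.
λ/μ = 8.86/17.71 = 0.5003
Minimum integer c = ⌊0.5003⌋ + 1 = 1
Check: 1·17.71 = 17.71 > 8.86, while 0·17.71 = 0.00 ≤ 8.86

Final: 1 servers


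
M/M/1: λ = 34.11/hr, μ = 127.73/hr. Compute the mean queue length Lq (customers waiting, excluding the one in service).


ρ = 34.11/127.73 = 0.2670
Lq = ρ²/(1−ρ) = 0.07131/0.7330 = 0.09730

Final: 0.09730


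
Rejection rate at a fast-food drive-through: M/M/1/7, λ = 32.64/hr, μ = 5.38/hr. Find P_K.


ρ = λ/μ = 32.64/5.38 = 6.0669
P_K = (1−ρ)ρ^K/(1−ρ^(K+1)) = (-5.0669·302534.648822)/(1 − 1835451.847131)
= -1532917.198309/-1835450.847131 = 0.835172

Final: 0.835172


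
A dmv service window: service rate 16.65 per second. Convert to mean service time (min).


Mean service time = 1/μ = 1/16.65 second = 0.06006 second
In minutes: 0.06006 × 0.0166667 = 0.001001 min

Final: 0.001001 min


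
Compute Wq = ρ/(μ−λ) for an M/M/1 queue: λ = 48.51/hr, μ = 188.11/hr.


ρ = 48.51/188.11 = 0.2579
Wq = ρ/(μ−λ) = 0.2579/(188.11 − 48.51) = 0.2579/139.60 = 0.001847 hr

Final: 0.001847 hr


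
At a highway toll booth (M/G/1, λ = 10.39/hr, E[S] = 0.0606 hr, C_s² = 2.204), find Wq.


ρ = λ·E[S] = 10.39·0.0606 = 0.6296
E[S²] = E[S]²(1+C_s²) = 0.0606²·(1+2.204) = 0.011766
Wq = λ·E[S²]/(2(1−ρ)) = 10.39·0.011766/(2·0.3704) = 0.16504 hr

Final: 0.16504 hr


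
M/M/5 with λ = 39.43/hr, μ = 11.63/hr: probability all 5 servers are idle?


a = λ/μ = 39.43/11.63 = 3.3904; ρ = a/c = 0.6781
Σ_{k=0}^{4} a^k/k! (terms k=0..4) = 1.00000 + 3.39037 + 5.74730 + 6.49516 + 5.50525 = 22.13808
Tail: a^5/(5!(1−ρ)) = 447.95595/(120·0.3219) = 11.59573
P₀ = 1/(22.13808 + 11.59573) = 1/33.73381 = 0.029644

Final: 0.029644


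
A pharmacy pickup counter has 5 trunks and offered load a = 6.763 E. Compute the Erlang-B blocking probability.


B(c,a) = (a^c/c!) / Σ_{k=0}^{c} a^k/k!
a^5/5! = 117.900512
Σ terms (k=0..5): 1.00000 + 6.76300 + 22.86908 + 51.55454 + 87.16584 + 117.90051 = 287.252974
B = 117.900512/287.252974 = 0.410441

Final: 0.410441


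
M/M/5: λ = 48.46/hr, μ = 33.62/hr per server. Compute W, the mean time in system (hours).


a = 1.4414; ρ = 0.2883; P₀ = 0.236292
Lq = P₀·a^c·ρ/(c!(1−ρ)²) = 0.006973
Wq = Lq/λ = 0.006973/48.46 = 0.0001439 hr
W = Wq + 1/μ = 0.0001439 + 0.02974 = 0.02989 hr

Final: 0.02989 hr


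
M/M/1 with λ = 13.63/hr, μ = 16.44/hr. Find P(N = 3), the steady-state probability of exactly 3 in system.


ρ = 13.63/16.44 = 0.8291
P_n = (1−ρ)·ρ^n = (1 − 0.8291)·0.8291^3 = 0.1709·0.569878 = 0.097406

Final: 0.097406


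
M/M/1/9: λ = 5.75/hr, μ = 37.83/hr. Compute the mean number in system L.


ρ = 5.75/37.83 = 0.1520
L = ρ[1 − (K+1)ρ^K + Kρ^(K+1)] / [(1−ρ)(1−ρ^(K+1))]
Numerator: 0.1520·(1 − 10·0.00000004330 + 9·0.000000006581) = 0.151996
Denominator: (0.8480)·(1.000000) = 0.848004
L = 0.151996/0.848004 = 0.1792

Final: 0.1792


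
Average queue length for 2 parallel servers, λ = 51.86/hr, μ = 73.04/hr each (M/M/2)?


a = λ/μ = 0.7100; ρ = a/2 = 0.3550
P₀ = 0.476003
Lq = P₀·a^c·ρ / (c!·(1−ρ)²) = 0.476003·0.50413·0.3550/(2·0.41601)
= 0.10239

Final: 0.10239


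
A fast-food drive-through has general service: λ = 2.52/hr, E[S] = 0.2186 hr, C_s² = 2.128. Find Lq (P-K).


ρ = λ·E[S] = 2.52·0.2186 = 0.5509
Lq = ρ²(1+C_s²)/(2(1−ρ)) = 0.3035·(1+2.128)/(2·0.4491)
= 0.3035·3.1280/0.8983 = 1.05674

Final: 1.05674


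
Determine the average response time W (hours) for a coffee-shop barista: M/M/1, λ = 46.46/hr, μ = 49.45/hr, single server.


W = 1/(μ−λ) = 1/(49.45 − 46.46) = 1/2.99 = 0.3344 hr

Final: 0.3344 hr


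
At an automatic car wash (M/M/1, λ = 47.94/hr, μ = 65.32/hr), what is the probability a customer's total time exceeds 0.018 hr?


W ~ Exponential(μ−λ) for M/M/1.
μ − λ = 65.32 − 47.94 = 17.3800
P(W > t) = e^{−(μ−λ)t} = e^{−0.3128} = 0.731367

Final: 0.731367


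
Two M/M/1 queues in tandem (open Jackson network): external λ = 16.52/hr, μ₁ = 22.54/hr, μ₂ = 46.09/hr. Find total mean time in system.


Each node sees arrival rate λ = 16.52/hr (tandem ⇒ throughput preserved).
W₁ = 1/(μ₁−λ) = 1/(22.54−16.52) = 0.16611 hr
W₂ = 1/(μ₂−λ) = 1/(46.09−16.52) = 0.03382 hr
W_total = W₁ + W₂ = 0.16611 + 0.03382 = 0.19993 hr

Final: 0.19993 hr


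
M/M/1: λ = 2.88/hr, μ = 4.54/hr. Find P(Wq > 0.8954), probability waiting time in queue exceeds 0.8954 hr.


ρ = 2.88/4.54 = 0.6344
P(Wq > t) = ρ·e^{−(μ−λ)t} = 0.6344·e^{−1.4864}
= 0.6344·0.226194 = 0.143488

Final: 0.143488


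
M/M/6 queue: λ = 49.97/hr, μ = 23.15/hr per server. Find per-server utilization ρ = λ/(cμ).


ρ = λ/(cμ) = 49.97/(6·23.15) = 49.97/138.90 = 0.3598

Final: 0.3598


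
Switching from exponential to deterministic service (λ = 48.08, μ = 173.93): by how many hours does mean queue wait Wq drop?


ρ = 48.08/173.93 = 0.2764
Wq(M/M/1) = ρ/(μ−λ) = 0.2764/125.85 = 0.002197 hr
Wq(M/D/1) = ρ/(2(μ−λ)) = 0.001098 hr
Savings = 0.002197 − 0.001098 = 0.001098 hr

Final: 0.001098 hr


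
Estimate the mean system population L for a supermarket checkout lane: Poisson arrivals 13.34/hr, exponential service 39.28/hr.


ρ = λ/μ = 13.34/39.28 = 0.3396
L = ρ/(1−ρ) = 0.3396/(1 − 0.3396) = 0.3396/0.6604 = 0.5143

Final: 0.5143


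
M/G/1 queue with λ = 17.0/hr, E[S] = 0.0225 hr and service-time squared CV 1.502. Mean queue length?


ρ = λ·E[S] = 17.0·0.0225 = 0.3825
Lq = ρ²(1+C_s²)/(2(1−ρ)) = 0.1463·(1+1.502)/(2·0.6175)
= 0.1463·2.5020/1.2350 = 0.29640

Final: 0.29640


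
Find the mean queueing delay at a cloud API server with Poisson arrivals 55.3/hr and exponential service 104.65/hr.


ρ = 55.3/104.65 = 0.5284
Wq = ρ/(μ−λ) = 0.5284/(104.65 − 55.3) = 0.5284/49.35 = 0.01071 hr

Final: 0.01071 hr


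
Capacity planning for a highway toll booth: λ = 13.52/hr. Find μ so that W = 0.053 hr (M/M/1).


W = 1/(μ−λ) ⇒ μ − λ = 1/W = 1/0.053 = 18.8679
μ = λ + 1/W = 13.52 + 18.8679 = 32.3879 per hr

Final: 32.3879 /hr


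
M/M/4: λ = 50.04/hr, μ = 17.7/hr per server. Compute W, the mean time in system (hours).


a = 2.8271; ρ = 0.7068; P₀ = 0.048386
Lq = P₀·a^c·ρ/(c!(1−ρ)²) = 1.05872
Wq = Lq/λ = 1.05872/50.04 = 0.02116 hr
W = Wq + 1/μ = 0.02116 + 0.05650 = 0.07765 hr

Final: 0.07765 hr


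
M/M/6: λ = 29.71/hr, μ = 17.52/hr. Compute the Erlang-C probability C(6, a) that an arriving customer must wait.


a = λ/μ = 1.6958; ρ = a/6 = 0.2826
P₀ = 0.183358 (from M/M/c formula)
C(c,a) = [a^c/(c!(1−ρ))]·P₀ = [23.77997/(720·0.7174)]·0.183358
= 0.04604·0.183358 = 0.008442

Final: 0.008442
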